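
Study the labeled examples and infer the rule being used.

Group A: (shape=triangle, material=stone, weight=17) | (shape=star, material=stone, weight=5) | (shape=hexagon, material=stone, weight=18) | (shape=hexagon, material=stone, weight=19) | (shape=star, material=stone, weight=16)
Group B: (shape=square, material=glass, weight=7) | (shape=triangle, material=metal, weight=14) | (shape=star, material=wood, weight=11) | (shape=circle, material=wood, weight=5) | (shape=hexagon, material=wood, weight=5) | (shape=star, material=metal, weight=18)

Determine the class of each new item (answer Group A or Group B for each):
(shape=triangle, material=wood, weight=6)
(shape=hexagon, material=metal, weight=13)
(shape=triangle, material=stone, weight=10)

All 'Group A' examples share one property — material is stone — and every 'Group B' example lacks it.

Group B, Group B, Group A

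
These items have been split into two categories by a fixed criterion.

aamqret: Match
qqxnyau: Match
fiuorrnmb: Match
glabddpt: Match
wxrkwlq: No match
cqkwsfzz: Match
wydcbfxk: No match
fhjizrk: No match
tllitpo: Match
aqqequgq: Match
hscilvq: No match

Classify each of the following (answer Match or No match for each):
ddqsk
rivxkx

The pattern is that an item is 'Match' exactly when: has a double letter.

Match, No match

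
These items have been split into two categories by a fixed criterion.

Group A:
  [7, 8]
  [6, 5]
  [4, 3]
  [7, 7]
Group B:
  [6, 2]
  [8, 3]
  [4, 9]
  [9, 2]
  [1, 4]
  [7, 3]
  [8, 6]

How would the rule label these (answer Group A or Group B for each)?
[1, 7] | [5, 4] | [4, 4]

Group B, Group A, Group A

The common property of the 'Group A' items is: |first − second| ≤ 1. No 'Group B' item has it.
[1, 7] → |1−7| = 6 → Group B.
[5, 4] → |5−4| = 1 → Group A.
[4, 4] → |4−4| = 0 → Group A.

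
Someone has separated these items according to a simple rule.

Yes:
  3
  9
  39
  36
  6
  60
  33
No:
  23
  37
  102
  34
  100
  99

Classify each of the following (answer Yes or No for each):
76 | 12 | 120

The classifier is using: multiple of 3 AND at most 60.

No, Yes, No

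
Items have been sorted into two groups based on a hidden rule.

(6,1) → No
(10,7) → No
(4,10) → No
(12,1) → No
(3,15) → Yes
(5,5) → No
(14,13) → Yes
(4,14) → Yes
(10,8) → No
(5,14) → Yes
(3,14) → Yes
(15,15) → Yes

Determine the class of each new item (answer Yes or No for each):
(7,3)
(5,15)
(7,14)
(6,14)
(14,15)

No, Yes, Yes, Yes, Yes

Rule: second ≥ 12. This holds for each 'Yes' example and fails for each 'No' one.
(7,3): second 3 — doesn't match, so No. (5,15): second 15 — meets the rule, so Yes. (7,14): second 14 — meets the rule, so Yes. (6,14): second 14 — meets the rule, so Yes. (14,15): second 15 — meets the rule, so Yes.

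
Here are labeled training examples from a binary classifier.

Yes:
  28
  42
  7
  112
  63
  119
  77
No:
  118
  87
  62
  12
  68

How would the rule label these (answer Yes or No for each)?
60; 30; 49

No, No, Yes

The common property of the 'Yes' items is: multiple of 7. No 'No' item has it.
60: 60 = 7·8 + 4, does not pass → No. 30: 30 = 7·4 + 2, does not pass → No. 49: 49 = 7·7, matches → Yes.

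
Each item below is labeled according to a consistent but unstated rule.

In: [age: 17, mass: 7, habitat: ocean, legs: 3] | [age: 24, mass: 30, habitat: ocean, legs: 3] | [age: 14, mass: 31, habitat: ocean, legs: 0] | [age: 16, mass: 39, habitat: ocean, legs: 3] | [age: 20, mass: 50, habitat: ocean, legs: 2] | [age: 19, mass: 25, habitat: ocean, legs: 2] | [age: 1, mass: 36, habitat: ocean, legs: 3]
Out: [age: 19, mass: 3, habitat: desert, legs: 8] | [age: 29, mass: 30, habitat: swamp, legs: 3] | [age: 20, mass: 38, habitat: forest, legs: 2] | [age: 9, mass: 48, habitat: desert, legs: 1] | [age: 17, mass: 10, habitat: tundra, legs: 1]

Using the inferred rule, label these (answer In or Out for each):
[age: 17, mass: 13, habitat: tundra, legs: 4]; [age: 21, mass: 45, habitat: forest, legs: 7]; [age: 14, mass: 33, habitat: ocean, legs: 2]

Out, Out, In

The common property of the 'In' items is: habitat is ocean. No 'Out' item has it.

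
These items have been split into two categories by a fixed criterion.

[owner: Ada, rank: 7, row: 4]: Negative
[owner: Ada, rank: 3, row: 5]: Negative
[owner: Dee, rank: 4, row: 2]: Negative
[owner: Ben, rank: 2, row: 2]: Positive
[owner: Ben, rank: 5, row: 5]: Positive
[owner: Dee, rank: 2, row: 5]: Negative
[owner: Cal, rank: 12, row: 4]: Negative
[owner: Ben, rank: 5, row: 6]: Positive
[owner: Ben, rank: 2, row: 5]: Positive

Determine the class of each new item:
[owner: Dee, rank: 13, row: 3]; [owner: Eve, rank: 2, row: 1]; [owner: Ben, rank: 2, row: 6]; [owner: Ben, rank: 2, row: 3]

One predicate separates the groups cleanly: owner is Ben.
[owner: Dee, rank: 13, row: 3]: Negative (owner is Dee). [owner: Eve, rank: 2, row: 1]: Negative (owner is Eve). [owner: Ben, rank: 2, row: 6]: Positive (owner is Ben). [owner: Ben, rank: 2, row: 3]: Positive (owner is Ben).

Negative, Negative, Positive, Positive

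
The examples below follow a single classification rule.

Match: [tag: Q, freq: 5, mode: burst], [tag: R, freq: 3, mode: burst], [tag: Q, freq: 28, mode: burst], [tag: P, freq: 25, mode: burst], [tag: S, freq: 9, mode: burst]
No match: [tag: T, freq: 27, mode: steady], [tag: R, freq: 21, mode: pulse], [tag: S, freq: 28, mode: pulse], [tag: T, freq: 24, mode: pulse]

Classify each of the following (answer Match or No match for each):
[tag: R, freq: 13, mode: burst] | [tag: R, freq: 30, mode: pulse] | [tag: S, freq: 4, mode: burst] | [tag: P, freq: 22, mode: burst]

Match, No match, Match, Match

One predicate separates the groups cleanly: mode is burst.
Match: [tag: R, freq: 13, mode: burst], since mode is burst. No match: [tag: R, freq: 30, mode: pulse], since mode is pulse. Match: [tag: S, freq: 4, mode: burst], since mode is burst. Match: [tag: P, freq: 22, mode: burst], since mode is burst.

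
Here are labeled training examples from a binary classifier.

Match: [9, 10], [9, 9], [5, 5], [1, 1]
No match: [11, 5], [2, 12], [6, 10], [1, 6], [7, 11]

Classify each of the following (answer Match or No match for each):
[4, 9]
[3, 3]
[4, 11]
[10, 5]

No match, Match, No match, No match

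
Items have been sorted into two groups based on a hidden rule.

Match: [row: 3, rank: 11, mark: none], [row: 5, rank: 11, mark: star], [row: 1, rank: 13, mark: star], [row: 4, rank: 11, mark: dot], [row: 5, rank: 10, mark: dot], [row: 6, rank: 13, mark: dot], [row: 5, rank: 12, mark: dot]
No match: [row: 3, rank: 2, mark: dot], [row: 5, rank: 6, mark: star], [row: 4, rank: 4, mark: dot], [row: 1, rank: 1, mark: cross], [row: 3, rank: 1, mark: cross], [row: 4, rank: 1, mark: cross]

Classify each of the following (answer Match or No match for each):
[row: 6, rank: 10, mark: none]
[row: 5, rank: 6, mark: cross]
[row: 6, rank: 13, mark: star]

Match, No match, Match

'Match' ⟺ rank ≥ 10.
[row: 6, rank: 10, mark: none] → rank = 10 → Match. [row: 5, rank: 6, mark: cross] → rank = 6 → No match. [row: 6, rank: 13, mark: star] → rank = 13 → Match.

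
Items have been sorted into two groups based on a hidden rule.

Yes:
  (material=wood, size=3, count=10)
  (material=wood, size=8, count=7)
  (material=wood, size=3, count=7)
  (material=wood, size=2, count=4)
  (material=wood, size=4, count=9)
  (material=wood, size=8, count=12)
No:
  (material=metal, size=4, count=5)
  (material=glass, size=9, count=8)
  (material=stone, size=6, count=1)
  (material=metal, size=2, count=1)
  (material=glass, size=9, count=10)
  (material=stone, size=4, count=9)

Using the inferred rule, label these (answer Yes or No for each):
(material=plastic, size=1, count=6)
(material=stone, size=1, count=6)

No, No

Every 'Yes' example satisfies: material is wood. None of the 'No' examples do.
(material=plastic, size=1, count=6) → material is plastic → No.
(material=stone, size=1, count=6) → material is stone → No.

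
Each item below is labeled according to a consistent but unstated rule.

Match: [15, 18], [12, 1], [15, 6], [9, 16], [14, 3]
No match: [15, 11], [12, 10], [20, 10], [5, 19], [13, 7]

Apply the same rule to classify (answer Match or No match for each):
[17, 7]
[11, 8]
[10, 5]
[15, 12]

The classifier is using: sum is odd.
No match: [17, 7], since 17+7 = 24. Match: [11, 8], since 11+8 = 19. Match: [10, 5], since 10+5 = 15. Match: [15, 12], since 15+12 = 27.

No match, Match, Match, Match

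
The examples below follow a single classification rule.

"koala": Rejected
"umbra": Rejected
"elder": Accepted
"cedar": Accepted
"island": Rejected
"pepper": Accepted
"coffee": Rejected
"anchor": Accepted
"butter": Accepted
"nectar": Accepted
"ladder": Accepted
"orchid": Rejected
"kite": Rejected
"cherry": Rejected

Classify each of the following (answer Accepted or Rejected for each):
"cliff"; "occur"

Rejected, Accepted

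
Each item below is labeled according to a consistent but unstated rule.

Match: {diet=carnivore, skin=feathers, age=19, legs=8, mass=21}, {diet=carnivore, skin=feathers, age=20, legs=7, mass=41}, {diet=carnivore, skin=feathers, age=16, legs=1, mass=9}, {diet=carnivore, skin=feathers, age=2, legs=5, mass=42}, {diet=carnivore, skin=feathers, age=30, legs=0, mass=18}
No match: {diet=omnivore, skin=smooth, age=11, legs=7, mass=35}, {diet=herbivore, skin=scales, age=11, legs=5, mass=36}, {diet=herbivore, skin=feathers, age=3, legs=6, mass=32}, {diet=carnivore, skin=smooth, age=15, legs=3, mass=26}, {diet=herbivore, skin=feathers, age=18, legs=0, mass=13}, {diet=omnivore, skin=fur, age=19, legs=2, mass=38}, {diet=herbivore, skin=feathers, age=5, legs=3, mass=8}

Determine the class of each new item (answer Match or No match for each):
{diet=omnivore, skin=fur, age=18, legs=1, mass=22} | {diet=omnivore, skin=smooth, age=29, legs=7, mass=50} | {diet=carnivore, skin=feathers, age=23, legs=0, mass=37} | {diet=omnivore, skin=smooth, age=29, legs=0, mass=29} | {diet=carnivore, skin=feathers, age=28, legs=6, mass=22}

No match, No match, Match, No match, Match

Every 'Match' example satisfies: diet is carnivore AND skin is feathers. None of the 'No match' examples do.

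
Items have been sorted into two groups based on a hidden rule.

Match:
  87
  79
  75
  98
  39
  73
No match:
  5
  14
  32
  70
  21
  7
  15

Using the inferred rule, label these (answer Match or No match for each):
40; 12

No match, No match

All 'Match' examples share one property — digit sum ≥ 8 — and every 'No match' example lacks it.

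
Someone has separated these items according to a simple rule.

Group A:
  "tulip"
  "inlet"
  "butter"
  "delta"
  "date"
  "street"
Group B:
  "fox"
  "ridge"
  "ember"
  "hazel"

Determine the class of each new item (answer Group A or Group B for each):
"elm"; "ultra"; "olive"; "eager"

Group B, Group A, Group B, Group B

The pattern is that an item is 'Group A' exactly when: contains 't'.
"elm": no 't' — does not satisfy this, so Group B.
"ultra": has 't' — qualifies, so Group A.
"olive": no 't' — does not satisfy this, so Group B.
"eager": no 't' — does not satisfy this, so Group B.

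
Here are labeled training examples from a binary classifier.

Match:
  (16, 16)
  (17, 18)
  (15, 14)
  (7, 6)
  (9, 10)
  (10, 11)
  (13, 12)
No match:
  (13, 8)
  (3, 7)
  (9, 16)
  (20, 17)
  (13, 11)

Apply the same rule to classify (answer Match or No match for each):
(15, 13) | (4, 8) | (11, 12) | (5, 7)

No match, No match, Match, No match

The classifier is using: |first − second| ≤ 1.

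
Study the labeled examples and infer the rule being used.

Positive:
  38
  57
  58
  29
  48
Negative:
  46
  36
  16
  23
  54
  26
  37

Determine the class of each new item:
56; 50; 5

Positive, Negative, Negative

A rule that fits every label: digit sum ≥ 11 — true of each 'Positive' example, false of each 'Negative' one.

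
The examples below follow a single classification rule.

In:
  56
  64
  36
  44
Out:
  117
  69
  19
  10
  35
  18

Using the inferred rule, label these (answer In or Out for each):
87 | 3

Out, Out

The common property of the 'In' items is: multiple of 4. No 'Out' item has it.
87: Out (87 = 4·21 + 3). 3: Out (3 = 4·0 + 3).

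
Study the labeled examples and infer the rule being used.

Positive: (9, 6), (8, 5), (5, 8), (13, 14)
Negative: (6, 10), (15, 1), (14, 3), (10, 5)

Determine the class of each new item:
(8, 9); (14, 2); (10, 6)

A rule that fits every label: |first − second| ≤ 3 — true of each 'Positive' example, false of each 'Negative' one.
(8, 9): |8−9| = 1, satisfies this → Positive. (14, 2): |14−2| = 12, lacks this property → Negative. (10, 6): |10−6| = 4, lacks this property → Negative.

Positive, Negative, Negative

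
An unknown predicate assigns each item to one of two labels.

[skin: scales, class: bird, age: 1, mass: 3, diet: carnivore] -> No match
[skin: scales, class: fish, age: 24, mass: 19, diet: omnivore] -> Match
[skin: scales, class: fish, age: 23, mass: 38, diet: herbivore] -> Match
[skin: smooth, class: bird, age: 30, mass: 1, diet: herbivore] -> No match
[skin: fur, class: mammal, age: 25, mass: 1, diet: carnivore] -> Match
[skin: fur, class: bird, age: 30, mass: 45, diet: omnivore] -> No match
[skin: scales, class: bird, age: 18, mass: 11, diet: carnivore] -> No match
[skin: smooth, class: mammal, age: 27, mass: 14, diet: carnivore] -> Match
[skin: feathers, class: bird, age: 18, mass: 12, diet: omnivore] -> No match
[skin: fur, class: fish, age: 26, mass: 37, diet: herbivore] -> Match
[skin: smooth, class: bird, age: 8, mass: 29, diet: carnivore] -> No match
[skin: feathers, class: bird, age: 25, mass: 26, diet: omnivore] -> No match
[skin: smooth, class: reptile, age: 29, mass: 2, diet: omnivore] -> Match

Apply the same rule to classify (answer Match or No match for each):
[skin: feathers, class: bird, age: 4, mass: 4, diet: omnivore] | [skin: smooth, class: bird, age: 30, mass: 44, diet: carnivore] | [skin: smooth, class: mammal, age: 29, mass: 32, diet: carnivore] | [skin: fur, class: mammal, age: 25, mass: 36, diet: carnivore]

The distinguishing property — class is not bird — holds for all the 'Match' cases and none of the 'No match' cases.
[skin: feathers, class: bird, age: 4, mass: 4, diet: omnivore] — class is bird, hence No match.
[skin: smooth, class: bird, age: 30, mass: 44, diet: carnivore] — class is bird, hence No match.
[skin: smooth, class: mammal, age: 29, mass: 32, diet: carnivore] — class is mammal, hence Match.
[skin: fur, class: mammal, age: 25, mass: 36, diet: carnivore] — class is mammal, hence Match.

No match, No match, Match, Match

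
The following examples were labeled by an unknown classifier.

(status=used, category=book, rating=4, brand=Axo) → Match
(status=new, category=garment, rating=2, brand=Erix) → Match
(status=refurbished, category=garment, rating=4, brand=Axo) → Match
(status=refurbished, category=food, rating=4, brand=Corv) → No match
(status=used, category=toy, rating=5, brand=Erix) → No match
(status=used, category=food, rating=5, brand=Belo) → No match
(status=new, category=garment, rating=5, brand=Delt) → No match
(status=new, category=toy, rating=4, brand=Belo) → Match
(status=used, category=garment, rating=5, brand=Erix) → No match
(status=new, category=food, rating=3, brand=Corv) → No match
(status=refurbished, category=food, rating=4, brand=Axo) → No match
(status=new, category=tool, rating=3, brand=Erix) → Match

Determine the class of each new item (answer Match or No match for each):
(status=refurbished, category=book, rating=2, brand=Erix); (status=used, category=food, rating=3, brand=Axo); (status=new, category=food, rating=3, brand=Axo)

Match, No match, No match

The common property of the 'Match' items is: category is not food AND rating ≤ 4. No 'No match' item has it.
(status=refurbished, category=book, rating=2, brand=Erix): Match (category is book, rating = 2).
(status=used, category=food, rating=3, brand=Axo): No match (category is food, rating = 3).
(status=new, category=food, rating=3, brand=Axo): No match (category is food, rating = 3).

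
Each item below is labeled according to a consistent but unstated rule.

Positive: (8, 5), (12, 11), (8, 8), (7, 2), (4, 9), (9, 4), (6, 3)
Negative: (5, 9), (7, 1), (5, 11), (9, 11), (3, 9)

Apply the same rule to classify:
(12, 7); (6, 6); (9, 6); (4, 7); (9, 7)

Positive, Positive, Positive, Positive, Negative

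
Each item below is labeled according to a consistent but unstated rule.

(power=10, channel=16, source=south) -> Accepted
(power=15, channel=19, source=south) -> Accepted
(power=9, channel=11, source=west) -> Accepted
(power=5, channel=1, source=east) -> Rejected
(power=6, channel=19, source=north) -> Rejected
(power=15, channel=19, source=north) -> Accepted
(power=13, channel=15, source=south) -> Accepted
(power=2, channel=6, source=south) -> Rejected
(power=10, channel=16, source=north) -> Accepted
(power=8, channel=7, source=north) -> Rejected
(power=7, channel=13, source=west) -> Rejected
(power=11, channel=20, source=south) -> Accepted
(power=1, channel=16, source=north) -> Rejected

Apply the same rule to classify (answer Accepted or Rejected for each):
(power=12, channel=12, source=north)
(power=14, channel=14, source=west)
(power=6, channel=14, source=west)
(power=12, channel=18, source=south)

Accepted, Accepted, Rejected, Accepted

Every 'Accepted' example satisfies: power ≥ 9. None of the 'Rejected' examples do.
(power=12, channel=12, source=north) — power = 12, hence Accepted.
(power=14, channel=14, source=west) — power = 14, hence Accepted.
(power=6, channel=14, source=west) — power = 6, hence Rejected.
(power=12, channel=18, source=south) — power = 12, hence Accepted.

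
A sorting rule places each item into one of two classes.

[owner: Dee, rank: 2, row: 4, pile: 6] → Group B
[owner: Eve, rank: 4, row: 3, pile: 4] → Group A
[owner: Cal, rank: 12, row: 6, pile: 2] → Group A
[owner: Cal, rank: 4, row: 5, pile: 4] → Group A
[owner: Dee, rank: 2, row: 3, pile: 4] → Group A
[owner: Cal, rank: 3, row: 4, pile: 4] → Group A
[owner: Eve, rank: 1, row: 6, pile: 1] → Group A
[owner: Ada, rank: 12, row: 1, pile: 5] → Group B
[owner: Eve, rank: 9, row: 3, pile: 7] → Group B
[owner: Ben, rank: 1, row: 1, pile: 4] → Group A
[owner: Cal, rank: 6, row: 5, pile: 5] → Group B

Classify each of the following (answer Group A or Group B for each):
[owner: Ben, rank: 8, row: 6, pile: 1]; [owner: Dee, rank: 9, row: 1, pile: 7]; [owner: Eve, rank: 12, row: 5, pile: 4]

Group A, Group B, Group A

One predicate separates the groups cleanly: pile ≤ 4.
[owner: Ben, rank: 8, row: 6, pile: 1]: pile = 1, has this property → Group A. [owner: Dee, rank: 9, row: 1, pile: 7]: pile = 7, does not satisfy this → Group B. [owner: Eve, rank: 12, row: 5, pile: 4]: pile = 4, has this property → Group A.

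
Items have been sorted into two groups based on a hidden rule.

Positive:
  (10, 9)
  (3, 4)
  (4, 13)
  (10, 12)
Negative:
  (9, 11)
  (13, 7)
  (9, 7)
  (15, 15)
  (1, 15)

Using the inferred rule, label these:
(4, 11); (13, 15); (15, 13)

One predicate separates the groups cleanly: product is even.
(4, 11): 4·11 = 44, fits → Positive. (13, 15): 13·15 = 195, fails this test → Negative. (15, 13): 15·13 = 195, fails this test → Negative.

Positive, Negative, Negative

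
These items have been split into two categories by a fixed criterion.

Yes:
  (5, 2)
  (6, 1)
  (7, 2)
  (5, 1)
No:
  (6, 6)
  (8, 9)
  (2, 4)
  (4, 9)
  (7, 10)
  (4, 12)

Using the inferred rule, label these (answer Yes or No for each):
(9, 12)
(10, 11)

No, No

'Yes' ⟺ first > second.
(9, 12) → 9 < 12 → No.
(10, 11) → 10 < 11 → No.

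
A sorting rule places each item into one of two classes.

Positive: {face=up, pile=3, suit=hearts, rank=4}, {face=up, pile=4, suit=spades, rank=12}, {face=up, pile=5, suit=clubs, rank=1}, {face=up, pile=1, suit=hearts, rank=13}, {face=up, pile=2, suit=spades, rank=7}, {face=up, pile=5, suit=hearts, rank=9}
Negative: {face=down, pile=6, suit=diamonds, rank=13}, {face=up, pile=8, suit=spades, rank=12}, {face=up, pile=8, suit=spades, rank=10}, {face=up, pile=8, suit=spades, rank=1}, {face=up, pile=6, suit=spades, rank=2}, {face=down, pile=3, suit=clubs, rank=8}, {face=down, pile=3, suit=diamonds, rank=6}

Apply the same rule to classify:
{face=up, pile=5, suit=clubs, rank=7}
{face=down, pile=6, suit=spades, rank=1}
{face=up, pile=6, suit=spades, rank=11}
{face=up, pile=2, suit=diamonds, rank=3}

The simplest hypothesis consistent with all the labels is: face is up AND pile ≤ 5.

Positive, Negative, Negative, Positive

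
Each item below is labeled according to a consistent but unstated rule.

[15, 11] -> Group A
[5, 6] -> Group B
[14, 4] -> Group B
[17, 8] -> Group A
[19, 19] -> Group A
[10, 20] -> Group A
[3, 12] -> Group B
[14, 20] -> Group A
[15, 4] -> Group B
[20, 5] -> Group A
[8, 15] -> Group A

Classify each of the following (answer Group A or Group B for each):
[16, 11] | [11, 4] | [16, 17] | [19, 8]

Group A, Group B, Group A, Group A

The simplest hypothesis consistent with all the labels is: sum ≥ 23.
[16, 11]: Group A (16+11 = 27). [11, 4]: Group B (11+4 = 15). [16, 17]: Group A (16+17 = 33). [19, 8]: Group A (19+8 = 27).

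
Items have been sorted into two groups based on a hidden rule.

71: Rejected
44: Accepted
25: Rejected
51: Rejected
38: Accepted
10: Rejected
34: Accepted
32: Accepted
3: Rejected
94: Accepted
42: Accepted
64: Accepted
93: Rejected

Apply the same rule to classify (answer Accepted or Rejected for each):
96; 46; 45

Accepted, Accepted, Rejected

A rule that fits every label: even AND at least 25 — true of each 'Accepted' example, false of each 'Rejected' one.
96: 96 is even, 96 ≥ 25 — fits, so Accepted.
46: 46 is even, 46 ≥ 25 — fits, so Accepted.
45: 45 is odd, 45 ≥ 25 — fails this test, so Rejected.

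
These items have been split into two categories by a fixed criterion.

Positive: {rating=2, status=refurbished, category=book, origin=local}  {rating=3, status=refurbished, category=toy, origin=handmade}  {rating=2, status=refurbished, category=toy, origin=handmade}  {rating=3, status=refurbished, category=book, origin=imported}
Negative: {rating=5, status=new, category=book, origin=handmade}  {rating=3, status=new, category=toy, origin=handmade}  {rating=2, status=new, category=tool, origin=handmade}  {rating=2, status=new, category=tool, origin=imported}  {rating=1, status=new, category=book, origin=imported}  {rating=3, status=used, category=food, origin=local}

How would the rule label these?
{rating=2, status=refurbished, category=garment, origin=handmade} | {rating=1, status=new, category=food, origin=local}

Positive, Negative

A rule that fits every label: status is refurbished — true of each 'Positive' example, false of each 'Negative' one.
{rating=2, status=refurbished, category=garment, origin=handmade}: Positive (status is refurbished). {rating=1, status=new, category=food, origin=local}: Negative (status is new).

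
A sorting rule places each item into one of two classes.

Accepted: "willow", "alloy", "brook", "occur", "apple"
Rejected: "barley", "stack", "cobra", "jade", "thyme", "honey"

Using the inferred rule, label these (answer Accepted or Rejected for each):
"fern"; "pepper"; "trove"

The simplest hypothesis consistent with all the labels is: has a double letter.
"fern": no doubled letter, does not pass → Rejected. "pepper": 'pp' doubled, meets the rule → Accepted. "trove": no doubled letter, does not pass → Rejected.

Rejected, Accepted, Rejected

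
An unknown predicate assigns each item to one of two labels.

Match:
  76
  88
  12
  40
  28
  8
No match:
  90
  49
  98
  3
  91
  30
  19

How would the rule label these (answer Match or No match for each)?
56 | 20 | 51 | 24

Looking at the examples, the only property every 'Match' case has and every 'No match' case lacks is: multiple of 4.

Match, Match, No match, Match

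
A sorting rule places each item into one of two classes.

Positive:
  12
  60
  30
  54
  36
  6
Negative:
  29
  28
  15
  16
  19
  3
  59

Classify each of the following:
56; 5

Every 'Positive' example satisfies: multiple of 6. None of the 'Negative' examples do.
56: 56 = 6·9 + 2 — fails the rule, so Negative.
5: 5 = 6·0 + 5 — fails the rule, so Negative.

Negative, Negative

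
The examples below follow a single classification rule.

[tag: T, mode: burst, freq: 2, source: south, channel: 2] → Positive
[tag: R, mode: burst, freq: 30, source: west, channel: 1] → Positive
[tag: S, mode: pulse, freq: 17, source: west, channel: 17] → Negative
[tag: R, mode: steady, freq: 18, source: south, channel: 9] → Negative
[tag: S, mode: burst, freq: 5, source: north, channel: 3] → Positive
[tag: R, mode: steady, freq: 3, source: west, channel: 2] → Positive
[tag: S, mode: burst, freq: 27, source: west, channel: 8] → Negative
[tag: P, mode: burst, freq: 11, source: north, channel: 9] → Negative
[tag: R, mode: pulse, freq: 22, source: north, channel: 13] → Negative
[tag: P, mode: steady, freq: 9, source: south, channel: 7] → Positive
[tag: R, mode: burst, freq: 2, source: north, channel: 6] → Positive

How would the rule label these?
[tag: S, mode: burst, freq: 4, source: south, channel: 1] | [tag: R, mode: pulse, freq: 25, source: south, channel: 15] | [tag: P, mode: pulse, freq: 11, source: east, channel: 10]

The classifier is using: channel ≤ 7.

Positive, Negative, Negative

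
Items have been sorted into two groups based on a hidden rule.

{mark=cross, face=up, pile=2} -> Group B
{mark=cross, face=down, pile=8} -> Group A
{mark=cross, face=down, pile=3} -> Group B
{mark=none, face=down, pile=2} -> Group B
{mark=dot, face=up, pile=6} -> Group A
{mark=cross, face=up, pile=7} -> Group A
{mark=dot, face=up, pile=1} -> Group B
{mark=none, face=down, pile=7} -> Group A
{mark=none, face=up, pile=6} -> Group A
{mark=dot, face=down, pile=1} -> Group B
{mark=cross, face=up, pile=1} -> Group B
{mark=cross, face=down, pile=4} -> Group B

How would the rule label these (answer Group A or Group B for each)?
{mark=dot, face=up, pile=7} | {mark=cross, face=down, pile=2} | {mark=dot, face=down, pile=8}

Group A, Group B, Group A

The pattern is that an item is 'Group A' exactly when: pile ≥ 6.
{mark=dot, face=up, pile=7}: Group A (pile = 7). {mark=cross, face=down, pile=2}: Group B (pile = 2). {mark=dot, face=down, pile=8}: Group A (pile = 8).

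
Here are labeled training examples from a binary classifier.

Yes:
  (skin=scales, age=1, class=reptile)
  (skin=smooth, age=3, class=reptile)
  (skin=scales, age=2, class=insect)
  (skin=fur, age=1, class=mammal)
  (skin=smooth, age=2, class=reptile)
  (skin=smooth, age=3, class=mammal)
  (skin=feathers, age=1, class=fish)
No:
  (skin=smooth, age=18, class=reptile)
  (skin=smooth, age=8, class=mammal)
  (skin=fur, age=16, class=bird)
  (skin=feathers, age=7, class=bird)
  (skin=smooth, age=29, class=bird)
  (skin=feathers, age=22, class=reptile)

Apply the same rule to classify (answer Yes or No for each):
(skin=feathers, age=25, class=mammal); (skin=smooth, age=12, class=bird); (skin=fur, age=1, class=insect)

No, No, Yes

Rule: age ≤ 3. This holds for each 'Yes' example and fails for each 'No' one.
No: (skin=feathers, age=25, class=mammal), since age = 25. No: (skin=smooth, age=12, class=bird), since age = 12. Yes: (skin=fur, age=1, class=insect), since age = 1.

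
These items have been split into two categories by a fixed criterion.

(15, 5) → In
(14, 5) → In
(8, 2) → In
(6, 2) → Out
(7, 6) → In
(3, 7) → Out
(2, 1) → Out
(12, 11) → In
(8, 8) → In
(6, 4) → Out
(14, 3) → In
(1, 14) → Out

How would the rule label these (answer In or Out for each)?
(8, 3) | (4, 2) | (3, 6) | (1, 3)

In, Out, Out, Out

Every 'In' example satisfies: first ≥ 7. None of the 'Out' examples do.
(8, 3) — first 8, hence In.
(4, 2) — first 4, hence Out.
(3, 6) — first 3, hence Out.
(1, 3) — first 1, hence Out.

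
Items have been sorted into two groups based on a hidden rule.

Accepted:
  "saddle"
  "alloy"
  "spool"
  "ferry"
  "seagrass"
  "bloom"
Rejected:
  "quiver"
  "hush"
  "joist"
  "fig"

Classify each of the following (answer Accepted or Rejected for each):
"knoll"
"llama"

All 'Accepted' examples share one property — has a double letter — and every 'Rejected' example lacks it.

Accepted, Accepted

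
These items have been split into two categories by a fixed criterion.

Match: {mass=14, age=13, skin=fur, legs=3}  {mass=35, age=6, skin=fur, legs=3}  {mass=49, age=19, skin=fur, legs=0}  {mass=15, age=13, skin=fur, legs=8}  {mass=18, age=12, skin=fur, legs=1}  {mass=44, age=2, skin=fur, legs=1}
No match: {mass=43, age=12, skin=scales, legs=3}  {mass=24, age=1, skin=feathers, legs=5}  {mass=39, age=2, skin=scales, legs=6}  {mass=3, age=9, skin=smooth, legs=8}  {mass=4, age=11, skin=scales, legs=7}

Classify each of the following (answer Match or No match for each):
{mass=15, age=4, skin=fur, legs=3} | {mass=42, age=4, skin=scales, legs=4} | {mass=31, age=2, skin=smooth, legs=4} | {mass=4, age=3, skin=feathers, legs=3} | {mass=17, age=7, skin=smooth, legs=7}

The pattern is that an item is 'Match' exactly when: skin is fur.
{mass=15, age=4, skin=fur, legs=3}: skin is fur, checks out → Match.
{mass=42, age=4, skin=scales, legs=4}: skin is scales, fails this test → No match.
{mass=31, age=2, skin=smooth, legs=4}: skin is smooth, fails this test → No match.
{mass=4, age=3, skin=feathers, legs=3}: skin is feathers, fails this test → No match.
{mass=17, age=7, skin=smooth, legs=7}: skin is smooth, fails this test → No match.

Match, No match, No match, No match, No match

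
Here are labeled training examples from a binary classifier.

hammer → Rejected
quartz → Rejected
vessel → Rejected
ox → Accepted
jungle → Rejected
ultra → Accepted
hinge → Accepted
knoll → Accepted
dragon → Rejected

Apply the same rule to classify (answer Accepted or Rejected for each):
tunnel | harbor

Rejected, Rejected

The simplest hypothesis consistent with all the labels is: length ≤ 5.
Rejected: tunnel, since length 6.
Rejected: harbor, since length 6.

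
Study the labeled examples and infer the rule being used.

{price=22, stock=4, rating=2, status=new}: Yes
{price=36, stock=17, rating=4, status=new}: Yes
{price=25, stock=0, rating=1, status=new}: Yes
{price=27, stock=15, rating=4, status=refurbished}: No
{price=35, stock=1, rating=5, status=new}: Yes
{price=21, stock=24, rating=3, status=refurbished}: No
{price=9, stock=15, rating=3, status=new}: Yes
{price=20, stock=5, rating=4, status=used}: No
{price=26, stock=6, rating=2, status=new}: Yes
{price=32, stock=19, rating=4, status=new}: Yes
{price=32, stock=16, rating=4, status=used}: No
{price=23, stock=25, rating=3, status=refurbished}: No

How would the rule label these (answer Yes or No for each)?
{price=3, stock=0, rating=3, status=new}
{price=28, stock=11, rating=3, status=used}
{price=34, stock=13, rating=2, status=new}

All 'Yes' examples share one property — status is new — and every 'No' example lacks it.

Yes, No, Yes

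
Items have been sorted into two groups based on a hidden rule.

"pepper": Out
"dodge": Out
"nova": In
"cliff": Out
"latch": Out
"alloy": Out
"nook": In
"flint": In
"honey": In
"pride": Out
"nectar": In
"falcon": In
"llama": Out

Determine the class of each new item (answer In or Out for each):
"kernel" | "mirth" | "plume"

In, Out, Out

All 'In' examples share one property — contains 'n' — and every 'Out' example lacks it.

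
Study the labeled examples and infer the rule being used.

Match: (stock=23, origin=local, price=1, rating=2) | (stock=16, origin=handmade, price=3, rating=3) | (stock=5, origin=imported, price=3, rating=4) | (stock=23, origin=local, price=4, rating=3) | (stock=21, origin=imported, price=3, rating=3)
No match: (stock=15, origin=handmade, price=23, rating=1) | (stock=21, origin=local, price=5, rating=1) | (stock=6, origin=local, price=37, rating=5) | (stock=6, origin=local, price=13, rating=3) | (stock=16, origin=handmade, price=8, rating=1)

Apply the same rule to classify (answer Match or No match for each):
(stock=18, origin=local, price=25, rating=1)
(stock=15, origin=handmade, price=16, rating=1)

No match, No match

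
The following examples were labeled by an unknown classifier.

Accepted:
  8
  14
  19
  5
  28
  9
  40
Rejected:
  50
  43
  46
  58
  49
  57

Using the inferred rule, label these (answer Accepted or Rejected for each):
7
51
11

Accepted, Rejected, Accepted

The simplest hypothesis consistent with all the labels is: at most 40.
7: 7 ≤ 40 — qualifies, so Accepted. 51: 51 > 40 — doesn't qualify, so Rejected. 11: 11 ≤ 40 — qualifies, so Accepted.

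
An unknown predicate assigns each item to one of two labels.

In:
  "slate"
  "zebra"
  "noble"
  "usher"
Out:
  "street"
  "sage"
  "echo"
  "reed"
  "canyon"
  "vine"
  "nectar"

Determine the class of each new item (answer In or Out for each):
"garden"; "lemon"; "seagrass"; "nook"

Out, In, Out, Out

All 'In' examples share one property — odd length — and every 'Out' example lacks it.
"garden" — length 6, hence Out. "lemon" — length 5, hence In. "seagrass" — length 8, hence Out. "nook" — length 4, hence Out.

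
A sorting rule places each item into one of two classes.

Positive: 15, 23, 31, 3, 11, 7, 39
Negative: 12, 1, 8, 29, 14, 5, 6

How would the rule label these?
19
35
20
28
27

Every 'Positive' example satisfies: ≡ 3 (mod 4). None of the 'Negative' examples do.
19: Positive (19 mod 4 = 3).
35: Positive (35 mod 4 = 3).
20: Negative (20 mod 4 = 0).
28: Negative (28 mod 4 = 0).
27: Positive (27 mod 4 = 3).

Positive, Positive, Negative, Negative, Positive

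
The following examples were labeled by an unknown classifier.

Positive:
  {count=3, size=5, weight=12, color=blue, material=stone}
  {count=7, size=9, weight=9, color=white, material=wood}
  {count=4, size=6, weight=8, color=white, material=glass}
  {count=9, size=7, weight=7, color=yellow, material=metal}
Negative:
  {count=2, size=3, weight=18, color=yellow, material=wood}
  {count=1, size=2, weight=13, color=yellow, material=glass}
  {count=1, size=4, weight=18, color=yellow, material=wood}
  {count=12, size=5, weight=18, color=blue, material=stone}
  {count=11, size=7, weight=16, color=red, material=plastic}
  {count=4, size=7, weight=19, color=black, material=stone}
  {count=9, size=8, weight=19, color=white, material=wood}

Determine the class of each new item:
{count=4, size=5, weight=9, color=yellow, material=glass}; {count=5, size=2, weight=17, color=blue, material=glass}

Every 'Positive' example satisfies: weight ≤ 12. None of the 'Negative' examples do.
{count=4, size=5, weight=9, color=yellow, material=glass} → weight = 9 → Positive.
{count=5, size=2, weight=17, color=blue, material=glass} → weight = 17 → Negative.

Positive, Negative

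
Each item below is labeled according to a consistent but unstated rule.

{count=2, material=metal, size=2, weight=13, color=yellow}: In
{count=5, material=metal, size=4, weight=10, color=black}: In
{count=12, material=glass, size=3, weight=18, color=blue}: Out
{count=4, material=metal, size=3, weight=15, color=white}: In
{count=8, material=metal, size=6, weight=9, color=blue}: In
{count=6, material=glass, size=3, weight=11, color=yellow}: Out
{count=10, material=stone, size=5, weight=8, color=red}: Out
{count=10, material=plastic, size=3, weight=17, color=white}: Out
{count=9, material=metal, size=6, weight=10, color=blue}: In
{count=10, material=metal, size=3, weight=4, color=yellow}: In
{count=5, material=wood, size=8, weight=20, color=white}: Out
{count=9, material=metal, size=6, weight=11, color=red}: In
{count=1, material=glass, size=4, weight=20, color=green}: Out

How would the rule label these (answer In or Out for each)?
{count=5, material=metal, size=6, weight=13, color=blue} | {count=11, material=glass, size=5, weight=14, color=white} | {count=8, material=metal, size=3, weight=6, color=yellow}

Looking at the examples, the only property every 'In' case has and every 'Out' case lacks is: material is metal.
{count=5, material=metal, size=6, weight=13, color=blue}: In (material is metal). {count=11, material=glass, size=5, weight=14, color=white}: Out (material is glass). {count=8, material=metal, size=3, weight=6, color=yellow}: In (material is metal).

In, Out, In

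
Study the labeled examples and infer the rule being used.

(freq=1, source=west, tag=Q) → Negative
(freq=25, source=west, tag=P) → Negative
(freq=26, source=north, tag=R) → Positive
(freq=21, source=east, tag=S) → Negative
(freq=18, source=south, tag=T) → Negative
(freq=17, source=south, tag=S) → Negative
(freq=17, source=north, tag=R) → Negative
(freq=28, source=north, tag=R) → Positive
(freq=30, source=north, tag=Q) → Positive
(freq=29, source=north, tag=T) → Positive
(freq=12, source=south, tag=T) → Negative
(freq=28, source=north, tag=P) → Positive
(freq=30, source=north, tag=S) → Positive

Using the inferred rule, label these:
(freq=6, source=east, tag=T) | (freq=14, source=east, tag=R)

'Positive' ⟺ freq ≥ 26.

Negative, Negative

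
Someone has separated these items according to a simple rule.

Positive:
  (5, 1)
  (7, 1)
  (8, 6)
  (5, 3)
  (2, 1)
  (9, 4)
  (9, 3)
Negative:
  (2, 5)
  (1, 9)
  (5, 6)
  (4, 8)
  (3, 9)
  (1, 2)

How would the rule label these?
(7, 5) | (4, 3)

Positive, Positive

The rule appears to be: first > second.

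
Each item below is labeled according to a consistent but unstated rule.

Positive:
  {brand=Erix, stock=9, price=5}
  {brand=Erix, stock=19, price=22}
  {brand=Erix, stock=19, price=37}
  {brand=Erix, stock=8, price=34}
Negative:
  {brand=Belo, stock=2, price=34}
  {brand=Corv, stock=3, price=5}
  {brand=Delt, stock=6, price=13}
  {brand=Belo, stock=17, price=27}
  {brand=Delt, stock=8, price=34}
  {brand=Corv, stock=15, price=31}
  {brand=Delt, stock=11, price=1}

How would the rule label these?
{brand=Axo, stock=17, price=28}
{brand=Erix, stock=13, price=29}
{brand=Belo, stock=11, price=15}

Negative, Positive, Negative

Comparing the two groups points to one rule — brand is Erix.
{brand=Axo, stock=17, price=28} — brand is Axo, hence Negative. {brand=Erix, stock=13, price=29} — brand is Erix, hence Positive. {brand=Belo, stock=11, price=15} — brand is Belo, hence Negative.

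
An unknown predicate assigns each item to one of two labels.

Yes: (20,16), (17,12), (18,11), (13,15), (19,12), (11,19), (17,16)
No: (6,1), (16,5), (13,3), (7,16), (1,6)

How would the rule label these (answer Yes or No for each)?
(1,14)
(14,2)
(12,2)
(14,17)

The simplest hypothesis consistent with all the labels is: sum ≥ 28.

No, No, No, Yes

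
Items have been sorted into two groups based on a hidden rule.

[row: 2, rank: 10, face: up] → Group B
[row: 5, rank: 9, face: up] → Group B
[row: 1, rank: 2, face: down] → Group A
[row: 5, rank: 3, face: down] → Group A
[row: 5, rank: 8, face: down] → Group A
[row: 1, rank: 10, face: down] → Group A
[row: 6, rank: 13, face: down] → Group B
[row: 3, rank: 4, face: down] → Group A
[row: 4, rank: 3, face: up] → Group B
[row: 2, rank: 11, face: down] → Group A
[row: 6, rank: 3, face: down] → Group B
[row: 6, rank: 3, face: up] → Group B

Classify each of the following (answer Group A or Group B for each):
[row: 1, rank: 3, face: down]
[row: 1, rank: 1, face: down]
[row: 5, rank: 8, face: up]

Group A, Group A, Group B

Every 'Group A' example satisfies: face is down AND row ≤ 5. None of the 'Group B' examples do.
[row: 1, rank: 3, face: down] — face is down, row = 1, hence Group A.
[row: 1, rank: 1, face: down] — face is down, row = 1, hence Group A.
[row: 5, rank: 8, face: up] — face is up, row = 5, hence Group B.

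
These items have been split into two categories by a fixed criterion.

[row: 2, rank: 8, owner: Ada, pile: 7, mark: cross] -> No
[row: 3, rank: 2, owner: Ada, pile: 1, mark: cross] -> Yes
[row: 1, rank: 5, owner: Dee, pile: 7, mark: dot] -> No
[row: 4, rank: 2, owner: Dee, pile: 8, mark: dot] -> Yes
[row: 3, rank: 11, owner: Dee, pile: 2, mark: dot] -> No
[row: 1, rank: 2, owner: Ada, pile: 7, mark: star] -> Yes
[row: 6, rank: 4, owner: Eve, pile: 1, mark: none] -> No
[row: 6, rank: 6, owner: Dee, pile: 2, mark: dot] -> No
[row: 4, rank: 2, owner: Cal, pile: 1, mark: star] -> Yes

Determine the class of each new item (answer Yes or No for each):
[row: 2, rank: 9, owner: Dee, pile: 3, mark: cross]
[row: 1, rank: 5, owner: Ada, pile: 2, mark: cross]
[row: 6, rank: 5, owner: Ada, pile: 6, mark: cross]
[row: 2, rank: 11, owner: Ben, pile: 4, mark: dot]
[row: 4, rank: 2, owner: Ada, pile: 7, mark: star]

The simplest hypothesis consistent with all the labels is: rank = 2.
[row: 2, rank: 9, owner: Dee, pile: 3, mark: cross]: rank = 9 — doesn't match, so No. [row: 1, rank: 5, owner: Ada, pile: 2, mark: cross]: rank = 5 — doesn't match, so No. [row: 6, rank: 5, owner: Ada, pile: 6, mark: cross]: rank = 5 — doesn't match, so No. [row: 2, rank: 11, owner: Ben, pile: 4, mark: dot]: rank = 11 — doesn't match, so No. [row: 4, rank: 2, owner: Ada, pile: 7, mark: star]: rank = 2 — checks out, so Yes.

No, No, No, No, Yes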